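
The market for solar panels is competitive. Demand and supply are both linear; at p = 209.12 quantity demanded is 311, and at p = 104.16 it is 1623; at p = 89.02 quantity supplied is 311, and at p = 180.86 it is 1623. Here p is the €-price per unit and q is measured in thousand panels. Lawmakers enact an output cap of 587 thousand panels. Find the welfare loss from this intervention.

Demand slope = (104.16 − 209.12)/(1623 − 311) = −0.08, so p = 234 − 0.08q.
Supply slope = (180.86 − 89.02)/(1623 − 311) = 0.07, so p = 67.25 + 0.07q.
Competitive equilibrium: 234 − 0.08q = 67.25 + 0.07q → q* = 1111.6667, p* = 145.0667.
At q = 587: demand price = 234 − 0.08·587 = 187.04; supply price = 67.25 + 0.07·587 = 108.34.
Δq = 1111.6667 − 587 = 524.6667; wedge = 187.04 − 108.34 = 78.7.
Deadweight loss = ½ × 524.6667 × 78.7 = €20645.63 thousand.

€20645.63 thousand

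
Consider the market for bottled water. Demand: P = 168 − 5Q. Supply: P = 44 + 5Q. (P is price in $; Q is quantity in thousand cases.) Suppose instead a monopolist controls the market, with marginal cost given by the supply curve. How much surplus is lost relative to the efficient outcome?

$85.42 thousand

Competitive equilibrium: 168 − 5Q = 44 + 5Q → Q* = 12.4, P* = 106.
Marginal revenue: MR = 168 − 10Q. Set MR = MC: 168 − 10Q = 44 + 5Q → Q_m = 8.2667.
Price P_m = 168 − 5·8.2667 = 126.6665; MC(Q_m) = 44 + 5·8.2667 = 85.3335.
Competitive Q* = 12.4, so ΔQ = 4.1333; wedge = 126.6665 − 85.3335 = 41.333.
DWL = ½ × 4.1333 × 41.333 = $85.42 thousand.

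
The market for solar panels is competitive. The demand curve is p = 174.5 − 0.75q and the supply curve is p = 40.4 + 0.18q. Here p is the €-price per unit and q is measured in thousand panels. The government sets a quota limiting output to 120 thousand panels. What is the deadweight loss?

€272.18 thousand

Competitive equilibrium: 174.5 − 0.75q = 40.4 + 0.18q → q* = 144.1935, p* = 66.3548.
At q = 120: demand price = 174.5 − 0.75·120 = 84.5; supply price = 40.4 + 0.18·120 = 62.
Δq = 144.1935 − 120 = 24.1935; wedge = 84.5 − 62 = 22.5.
Deadweight loss = ½ × 24.1935 × 22.5 = €272.18 thousand.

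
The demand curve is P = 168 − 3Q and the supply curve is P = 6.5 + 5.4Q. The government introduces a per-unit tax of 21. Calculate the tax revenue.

351.25

Competitive equilibrium: 168 − 3Q = 6.5 + 5.4Q → Q* = 19.2262, P* = 110.3214.
With the tax, the buyer price exceeds the seller price by 21: (168 − 3Q) − (6.5 + 5.4Q) = 21 → Q' = 16.7262.
Tax revenue = 21 × 16.7262 = 351.25.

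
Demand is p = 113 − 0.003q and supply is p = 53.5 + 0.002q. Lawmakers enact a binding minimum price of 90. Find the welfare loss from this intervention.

44802.78

Competitive equilibrium: 113 − 0.003q = 53.5 + 0.002q → q* = 11900, p* = 77.3.
At the floor p = 90, quantity demanded = (113 − 90)/0.003 = 7666.66667.
Sellers' marginal cost at q' = 7666.66667: 53.5 + 0.002·7666.66667 = 68.83333.
Δq = 11900 − 7666.66667 = 4233.33333; wedge = 90 − 68.83333 = 21.16667.
Deadweight loss = ½ × 4233.33333 × 21.16667 = 44802.78.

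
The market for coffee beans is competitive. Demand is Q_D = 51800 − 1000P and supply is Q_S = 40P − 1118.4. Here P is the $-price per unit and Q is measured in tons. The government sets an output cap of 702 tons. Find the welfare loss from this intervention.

In inverse form: demand P = 51.8 − 0.001Q, supply P = 27.96 + 0.025Q.
Competitive equilibrium: 51.8 − 0.001Q = 27.96 + 0.025Q → Q* = 916.9231, P* = 50.8831.
At Q = 702: demand price = 51.8 − 0.001·702 = 51.098; supply price = 27.96 + 0.025·702 = 45.51.
ΔQ = 916.9231 − 702 = 214.9231; wedge = 51.098 − 45.51 = 5.588.
DWL = ½ × 214.9231 × 5.588 = $600.50.

$600.50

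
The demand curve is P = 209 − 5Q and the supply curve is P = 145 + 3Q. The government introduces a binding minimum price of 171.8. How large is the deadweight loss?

1.25

Competitive equilibrium: 209 − 5Q = 145 + 3Q → Q* = 8, P* = 169.
At the floor P = 171.8, quantity demanded = (209 − 171.8)/5 = 7.44.
Sellers' marginal cost at Q' = 7.44: 145 + 3·7.44 = 167.32.
ΔQ = 8 − 7.44 = 0.56; wedge = 171.8 − 167.32 = 4.48.
Welfare loss = ½ × 0.56 × 4.48 = 1.25.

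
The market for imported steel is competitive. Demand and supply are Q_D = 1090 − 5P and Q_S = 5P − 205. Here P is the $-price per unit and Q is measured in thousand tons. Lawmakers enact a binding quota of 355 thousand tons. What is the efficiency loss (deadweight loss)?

$1531.25 thousand

In inverse form: demand P = 218 − 0.2Q, supply P = 41 + 0.2Q.
Competitive equilibrium: 218 − 0.2Q = 41 + 0.2Q → Q* = 442.5, P* = 129.5.
At Q = 355: demand price = 218 − 0.2·355 = 147; supply price = 41 + 0.2·355 = 112.
ΔQ = 442.5 − 355 = 87.5; wedge = 147 − 112 = 35.
The triangle = ½ × 87.5 × 35 = $1531.25 thousand.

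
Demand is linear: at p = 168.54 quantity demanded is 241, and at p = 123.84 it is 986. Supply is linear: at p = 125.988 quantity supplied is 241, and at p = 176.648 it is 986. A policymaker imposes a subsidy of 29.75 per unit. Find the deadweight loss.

Demand slope = (123.84 − 168.54)/(986 − 241) = −0.06, so p = 183 − 0.06q.
Supply slope = (176.648 − 125.988)/(986 − 241) = 0.068, so p = 109.6 + 0.068q.
Competitive equilibrium: 183 − 0.06q = 109.6 + 0.068q → q* = 573.4375, p* = 148.5938.
The subsidy lowers effective supply by 29.75: p = 79.85 + 0.068q.
New quantity: 183 − 0.06q = 79.85 + 0.068q → q' = 805.8594.
Overproduction Δq = 805.8594 − 573.4375 = 232.4219; wedge = subsidy = 29.75.
Deadweight loss = ½ × 232.4219 × 29.75 = 3457.28.

3457.28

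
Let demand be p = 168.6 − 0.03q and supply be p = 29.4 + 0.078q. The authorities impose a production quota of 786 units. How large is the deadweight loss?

13656.45

Competitive equilibrium: 168.6 − 0.03q = 29.4 + 0.078q → q* = 1288.8889, p* = 129.9333.
At q = 786: demand price = 168.6 − 0.03·786 = 145.02; supply price = 29.4 + 0.078·786 = 90.708.
Δq = 1288.8889 − 786 = 502.8889; wedge = 145.02 − 90.708 = 54.312.
Deadweight loss = ½ × 502.8889 × 54.312 = 13656.45.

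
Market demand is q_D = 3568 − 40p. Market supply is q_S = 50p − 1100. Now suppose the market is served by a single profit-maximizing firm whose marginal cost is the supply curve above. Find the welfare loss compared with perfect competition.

In inverse form: demand p = 89.2 − 0.025q, supply p = 22 + 0.02q.
Competitive equilibrium: 89.2 − 0.025q = 22 + 0.02q → q* = 1493.3333, p* = 51.8667.
Marginal revenue: MR = 89.2 − 0.05q. Set MR = MC: 89.2 − 0.05q = 22 + 0.02q → q_m = 960.
Price p_m = 89.2 − 0.025·960 = 65.2; MC(q_m) = 22 + 0.02·960 = 41.2.
Competitive q* = 1493.3333, so Δq = 533.3333; wedge = 65.2 − 41.2 = 24.
The triangle = ½ × 533.3333 × 24 = 6400.

6400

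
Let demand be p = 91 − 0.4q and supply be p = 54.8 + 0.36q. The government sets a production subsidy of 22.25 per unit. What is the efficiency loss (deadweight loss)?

Competitive equilibrium: 91 − 0.4q = 54.8 + 0.36q → q* = 47.6316, p* = 71.9474.
The subsidy lowers effective supply by 22.25: p = 32.55 + 0.36q.
New quantity: 91 − 0.4q = 32.55 + 0.36q → q' = 76.9079.
Overproduction Δq = 76.9079 − 47.6316 = 29.2763; wedge = subsidy = 22.25.
Welfare loss = ½ × 29.2763 × 22.25 = 325.70.

325.70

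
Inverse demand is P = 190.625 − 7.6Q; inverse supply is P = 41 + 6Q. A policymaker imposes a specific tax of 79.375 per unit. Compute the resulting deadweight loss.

231.63

Competitive equilibrium: 190.625 − 7.6Q = 41 + 6Q → Q* = 11.0018, P* = 107.011.
With the tax, the buyer price exceeds the seller price by 79.375: (190.625 − 7.6Q) − (41 + 6Q) = 79.375 → Q' = 5.1654.
ΔQ = 11.0018 − 5.1654 = 5.8364; the wedge equals the tax, 79.375.
Deadweight loss = ½ × 5.8364 × 79.375 = 231.63.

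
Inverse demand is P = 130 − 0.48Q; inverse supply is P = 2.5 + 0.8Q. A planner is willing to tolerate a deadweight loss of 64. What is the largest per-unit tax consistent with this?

12.8

Competitive equilibrium: 130 − 0.48Q = 2.5 + 0.8Q → Q* = 99.6094, P* = 82.1875.
A tax t gives ΔQ = t/1.28 and wedge t, so DWL = t²/2.56.
t²/2.56 = 64 → t² = 163.84 → t = 12.8.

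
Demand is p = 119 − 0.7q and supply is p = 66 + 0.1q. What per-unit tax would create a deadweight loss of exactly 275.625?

21

Competitive equilibrium: 119 − 0.7q = 66 + 0.1q → q* = 66.25, p* = 72.625.
A tax t gives Δq = t/0.8 and wedge t, so DWL = t²/1.6.
t²/1.6 = 275.625 → t² = 441 → t = 21.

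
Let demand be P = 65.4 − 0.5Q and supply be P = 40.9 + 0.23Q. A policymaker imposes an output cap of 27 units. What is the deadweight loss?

Competitive equilibrium: 65.4 − 0.5Q = 40.9 + 0.23Q → Q* = 33.5616, P* = 48.6192.
At Q = 27: demand price = 65.4 − 0.5·27 = 51.9; supply price = 40.9 + 0.23·27 = 47.11.
ΔQ = 33.5616 − 27 = 6.5616; wedge = 51.9 − 47.11 = 4.79.
DWL = ½ × 6.5616 × 4.79 = 15.72.

15.72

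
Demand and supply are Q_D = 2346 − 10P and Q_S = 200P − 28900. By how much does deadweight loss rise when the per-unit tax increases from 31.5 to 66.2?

In inverse form: demand P = 234.6 − 0.1Q, supply P = 144.5 + 0.005Q.
Competitive equilibrium: 234.6 − 0.1Q = 144.5 + 0.005Q → Q* = 858.0952, P* = 148.7905.
For a per-unit tax t: ΔQ = t/0.105, so DWL = ½·t·(t/0.105) = t²/0.21.
At t = 31.5: DWL = 4725. At t = 66.2: DWL = 20868.762.
Increase = 20868.762 − 4725 = 16143.76.

16143.76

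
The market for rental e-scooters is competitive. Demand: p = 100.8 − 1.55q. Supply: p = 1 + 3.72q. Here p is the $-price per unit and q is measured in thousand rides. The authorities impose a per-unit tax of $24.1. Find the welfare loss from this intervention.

$55.11 thousand

Competitive equilibrium: 100.8 − 1.55q = 1 + 3.72q → q* = 18.9374, p* = 71.4471.
With the tax, the buyer price exceeds the seller price by 24.1: (100.8 − 1.55q) − (1 + 3.72q) = 24.1 → q' = 14.3643.
Δq = 18.9374 − 14.3643 = 4.5731; the wedge equals the tax, 24.1.
The triangle = ½ × 4.5731 × 24.1 = $55.11 thousand.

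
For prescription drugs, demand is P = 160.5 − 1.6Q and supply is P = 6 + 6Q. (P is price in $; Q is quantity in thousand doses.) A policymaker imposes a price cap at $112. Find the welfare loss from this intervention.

Competitive equilibrium: 160.5 − 1.6Q = 6 + 6Q → Q* = 20.3289, P* = 127.9737.
At the ceiling P = 112, quantity supplied = (112 − 6)/6 = 17.6667.
Willingness to pay at Q' = 17.6667: 160.5 − 1.6·17.6667 = 132.2333.
ΔQ = 20.3289 − 17.6667 = 2.6622; wedge = 132.2333 − 112 = 20.2333.
Deadweight loss = ½ × 2.6622 × 20.2333 = $26.93 thousand.

$26.93 thousand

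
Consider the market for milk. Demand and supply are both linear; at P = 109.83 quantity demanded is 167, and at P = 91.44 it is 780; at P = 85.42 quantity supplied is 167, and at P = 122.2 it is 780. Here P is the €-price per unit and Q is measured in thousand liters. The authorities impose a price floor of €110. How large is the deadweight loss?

Demand slope = (91.44 − 109.83)/(780 − 167) = −0.03, so P = 114.84 − 0.03Q.
Supply slope = (122.2 − 85.42)/(780 − 167) = 0.06, so P = 75.4 + 0.06Q.
Competitive equilibrium: 114.84 − 0.03Q = 75.4 + 0.06Q → Q* = 438.2222, P* = 101.6933.
At the floor P = 110, quantity demanded = (114.84 − 110)/0.03 = 161.3333.
Sellers' marginal cost at Q' = 161.3333: 75.4 + 0.06·161.3333 = 85.08.
ΔQ = 438.2222 − 161.3333 = 276.8889; wedge = 110 − 85.08 = 24.92.
DWL = ½ × 276.8889 × 24.92 = €3450.04 thousand.

€3450.04 thousand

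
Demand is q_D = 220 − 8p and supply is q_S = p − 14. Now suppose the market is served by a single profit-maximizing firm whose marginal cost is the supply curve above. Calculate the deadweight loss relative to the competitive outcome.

0.81

In inverse form: demand p = 27.5 − 0.125q, supply p = 14 + q.
Competitive equilibrium: 27.5 − 0.125q = 14 + q → q* = 12, p* = 26.
Marginal revenue: MR = 27.5 − 0.25q. Set MR = MC: 27.5 − 0.25q = 14 + q → q_m = 10.8.
Price p_m = 27.5 − 0.125·10.8 = 26.15; MC(q_m) = 14 + 1·10.8 = 24.8.
Competitive q* = 12, so Δq = 1.2; wedge = 26.15 − 24.8 = 1.35.
Welfare loss = ½ × 1.2 × 1.35 = 0.81.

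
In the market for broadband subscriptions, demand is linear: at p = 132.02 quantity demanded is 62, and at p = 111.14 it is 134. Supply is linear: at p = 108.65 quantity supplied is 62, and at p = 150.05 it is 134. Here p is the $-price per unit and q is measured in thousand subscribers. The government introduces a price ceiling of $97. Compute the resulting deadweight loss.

$966.74 thousand

Demand slope = (111.14 − 132.02)/(134 − 62) = −0.29, so p = 150 − 0.29q.
Supply slope = (150.05 − 108.65)/(134 − 62) = 0.575, so p = 73 + 0.575q.
Competitive equilibrium: 150 − 0.29q = 73 + 0.575q → q* = 89.0173, p* = 124.185.
At the ceiling p = 97, quantity supplied = (97 − 73)/0.575 = 41.7391.
Willingness to pay at q' = 41.7391: 150 − 0.29·41.7391 = 137.8957.
Δq = 89.0173 − 41.7391 = 47.2782; wedge = 137.8957 − 97 = 40.8957.
The triangle = ½ × 47.2782 × 40.8957 = $966.74 thousand.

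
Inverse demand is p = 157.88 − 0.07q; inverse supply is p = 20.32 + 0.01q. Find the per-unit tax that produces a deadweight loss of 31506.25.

71

Competitive equilibrium: 157.88 − 0.07q = 20.32 + 0.01q → q* = 1719.5, p* = 37.515.
A tax t gives Δq = t/0.08 and wedge t, so DWL = t²/0.16.
t²/0.16 = 31506.25 → t² = 5041 → t = 71.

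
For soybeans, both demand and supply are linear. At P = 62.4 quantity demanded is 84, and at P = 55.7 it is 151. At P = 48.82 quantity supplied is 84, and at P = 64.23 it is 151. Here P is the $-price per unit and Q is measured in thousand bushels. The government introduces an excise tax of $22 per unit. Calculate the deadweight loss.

$733.33 thousand

Demand slope = (55.7 − 62.4)/(151 − 84) = −0.1, so P = 70.8 − 0.1Q.
Supply slope = (64.23 − 48.82)/(151 − 84) = 0.23, so P = 29.5 + 0.23Q.
Competitive equilibrium: 70.8 − 0.1Q = 29.5 + 0.23Q → Q* = 125.1515, P* = 58.2848.
With the tax, the buyer price exceeds the seller price by 22: (70.8 − 0.1Q) − (29.5 + 0.23Q) = 22 → Q' = 58.4848.
ΔQ = 125.1515 − 58.4848 = 66.6667; the wedge equals the tax, 22.
Welfare loss = ½ × 66.6667 × 22 = $733.33 thousand.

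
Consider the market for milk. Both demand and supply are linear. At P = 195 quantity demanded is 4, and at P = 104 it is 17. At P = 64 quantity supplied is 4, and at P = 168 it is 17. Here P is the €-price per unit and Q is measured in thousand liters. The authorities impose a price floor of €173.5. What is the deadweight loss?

€240.43 thousand

Demand slope = (104 − 195)/(17 − 4) = −7, so P = 223 − 7Q.
Supply slope = (168 − 64)/(17 − 4) = 8, so P = 32 + 8Q.
Competitive equilibrium: 223 − 7Q = 32 + 8Q → Q* = 12.7333, P* = 133.8667.
At the floor P = 173.5, quantity demanded = (223 − 173.5)/7 = 7.0714.
Sellers' marginal cost at Q' = 7.0714: 32 + 8·7.0714 = 88.5712.
ΔQ = 12.7333 − 7.0714 = 5.6619; wedge = 173.5 − 88.5712 = 84.9288.
The triangle = ½ × 5.6619 × 84.9288 = €240.43 thousand.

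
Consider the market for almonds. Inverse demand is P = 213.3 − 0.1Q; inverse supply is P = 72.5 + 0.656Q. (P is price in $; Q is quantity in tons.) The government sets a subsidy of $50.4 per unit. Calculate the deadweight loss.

Competitive equilibrium: 213.3 − 0.1Q = 72.5 + 0.656Q → Q* = 186.2434, P* = 194.6757.
The subsidy lowers effective supply by 50.4: P = 22.1 + 0.656Q.
New quantity: 213.3 − 0.1Q = 22.1 + 0.656Q → Q' = 252.9101.
Overproduction ΔQ = 252.9101 − 186.2434 = 66.6667; wedge = subsidy = 50.4.
DWL = ½ × 66.6667 × 50.4 = $1680.

$1680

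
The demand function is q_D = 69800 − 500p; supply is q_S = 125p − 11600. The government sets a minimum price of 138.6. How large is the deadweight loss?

In inverse form: demand p = 139.6 − 0.002q, supply p = 92.8 + 0.008q.
Competitive equilibrium: 139.6 − 0.002q = 92.8 + 0.008q → q* = 4680, p* = 130.24.
At the floor p = 138.6, quantity demanded = (139.6 − 138.6)/0.002 = 500.
Sellers' marginal cost at q' = 500: 92.8 + 0.008·500 = 96.8.
Δq = 4680 − 500 = 4180; wedge = 138.6 − 96.8 = 41.8.
The triangle = ½ × 4180 × 41.8 = 87362.

87362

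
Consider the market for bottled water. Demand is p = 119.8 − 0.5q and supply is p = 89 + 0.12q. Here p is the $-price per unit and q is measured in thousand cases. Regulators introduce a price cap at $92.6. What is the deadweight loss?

$120.03 thousand

Competitive equilibrium: 119.8 − 0.5q = 89 + 0.12q → q* = 49.6774, p* = 94.9613.
At the ceiling p = 92.6, quantity supplied = (92.6 − 89)/0.12 = 30.
Willingness to pay at q' = 30: 119.8 − 0.5·30 = 104.8.
Δq = 49.6774 − 30 = 19.6774; wedge = 104.8 − 92.6 = 12.2.
The triangle = ½ × 19.6774 × 12.2 = $120.03 thousand.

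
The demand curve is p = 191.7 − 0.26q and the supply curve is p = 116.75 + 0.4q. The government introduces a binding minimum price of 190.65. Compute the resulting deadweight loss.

3958.38

Competitive equilibrium: 191.7 − 0.26q = 116.75 + 0.4q → q* = 113.5606, p* = 162.1742.
At the floor p = 190.65, quantity demanded = (191.7 − 190.65)/0.26 = 4.0385.
Sellers' marginal cost at q' = 4.0385: 116.75 + 0.4·4.0385 = 118.3654.
Δq = 113.5606 − 4.0385 = 109.5221; wedge = 190.65 − 118.3654 = 72.2846.
The triangle = ½ × 109.5221 × 72.2846 = 3958.38.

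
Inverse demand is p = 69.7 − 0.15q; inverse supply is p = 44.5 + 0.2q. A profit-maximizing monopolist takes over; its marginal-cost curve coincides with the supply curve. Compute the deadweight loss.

81.648

Competitive equilibrium: 69.7 − 0.15q = 44.5 + 0.2q → q* = 72, p* = 58.9.
Marginal revenue: MR = 69.7 − 0.3q. Set MR = MC: 69.7 − 0.3q = 44.5 + 0.2q → q_m = 50.4.
Price p_m = 69.7 − 0.15·50.4 = 62.14; MC(q_m) = 44.5 + 0.2·50.4 = 54.58.
Competitive q* = 72, so Δq = 21.6; wedge = 62.14 − 54.58 = 7.56.
Deadweight loss = ½ × 21.6 × 7.56 = 81.648.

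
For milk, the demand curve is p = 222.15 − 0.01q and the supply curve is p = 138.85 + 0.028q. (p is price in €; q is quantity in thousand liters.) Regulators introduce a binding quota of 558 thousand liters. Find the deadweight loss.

Competitive equilibrium: 222.15 − 0.01q = 138.85 + 0.028q → q* = 2192.1053, p* = 200.2289.
At q = 558: demand price = 222.15 − 0.01·558 = 216.57; supply price = 138.85 + 0.028·558 = 154.474.
Δq = 2192.1053 − 558 = 1634.1053; wedge = 216.57 − 154.474 = 62.096.
Deadweight loss = ½ × 1634.1053 × 62.096 = €50735.70 thousand.

€50735.70 thousand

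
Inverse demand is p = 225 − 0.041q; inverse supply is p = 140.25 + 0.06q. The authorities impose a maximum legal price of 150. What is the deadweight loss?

23118.88

Competitive equilibrium: 225 − 0.041q = 140.25 + 0.06q → q* = 839.1089, p* = 190.5965.
At the ceiling p = 150, quantity supplied = (150 − 140.25)/0.06 = 162.5.
Willingness to pay at q' = 162.5: 225 − 0.041·162.5 = 218.3375.
Δq = 839.1089 − 162.5 = 676.6089; wedge = 218.3375 − 150 = 68.3375.
Deadweight loss = ½ × 676.6089 × 68.3375 = 23118.88.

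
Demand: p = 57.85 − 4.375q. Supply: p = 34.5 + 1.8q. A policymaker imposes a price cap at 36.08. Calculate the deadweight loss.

26.03

Competitive equilibrium: 57.85 − 4.375q = 34.5 + 1.8q → q* = 3.7814, p* = 41.3065.
At the ceiling p = 36.08, quantity supplied = (36.08 − 34.5)/1.8 = 0.8778.
Willingness to pay at q' = 0.8778: 57.85 − 4.375·0.8778 = 54.0096.
Δq = 3.7814 − 0.8778 = 2.9036; wedge = 54.0096 − 36.08 = 17.9296.
Welfare loss = ½ × 2.9036 × 17.9296 = 26.03.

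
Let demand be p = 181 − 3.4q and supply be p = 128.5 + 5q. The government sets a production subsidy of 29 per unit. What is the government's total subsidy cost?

281.37

Competitive equilibrium: 181 − 3.4q = 128.5 + 5q → q* = 6.25, p* = 159.75.
The subsidy lowers effective supply by 29: p = 99.5 + 5q.
New quantity: 181 − 3.4q = 99.5 + 5q → q' = 9.7024.
Total subsidy cost = 29 × 9.7024 = 281.37.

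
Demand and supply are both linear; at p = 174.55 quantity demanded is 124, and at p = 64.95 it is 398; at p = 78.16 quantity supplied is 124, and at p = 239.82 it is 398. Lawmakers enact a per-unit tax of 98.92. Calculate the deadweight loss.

Demand slope = (64.95 − 174.55)/(398 − 124) = −0.4, so p = 224.15 − 0.4q.
Supply slope = (239.82 − 78.16)/(398 − 124) = 0.59, so p = 5 + 0.59q.
Competitive equilibrium: 224.15 − 0.4q = 5 + 0.59q → q* = 221.3636, p* = 135.6045.
With the tax, the buyer price exceeds the seller price by 98.92: (224.15 − 0.4q) − (5 + 0.59q) = 98.92 → q' = 121.4444.
Δq = 221.3636 − 121.4444 = 99.9192; the wedge equals the tax, 98.92.
DWL = ½ × 99.9192 × 98.92 = 4942.

4942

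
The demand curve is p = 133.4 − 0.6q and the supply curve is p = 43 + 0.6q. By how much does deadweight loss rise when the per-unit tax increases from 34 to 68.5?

1473.44

Competitive equilibrium: 133.4 − 0.6q = 43 + 0.6q → q* = 75.3333, p* = 88.2.
For a per-unit tax t: Δq = t/1.2, so DWL = ½·t·(t/1.2) = t²/2.4.
At t = 34: DWL = 481.667. At t = 68.5: DWL = 1955.104.
Increase = 1955.104 − 481.667 = 1473.44.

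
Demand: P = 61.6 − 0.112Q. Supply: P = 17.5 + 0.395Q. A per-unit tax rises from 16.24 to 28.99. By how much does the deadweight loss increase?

568.72

Competitive equilibrium: 61.6 − 0.112Q = 17.5 + 0.395Q → Q* = 86.9822, P* = 51.858.
For a per-unit tax t: ΔQ = t/0.507, so DWL = ½·t·(t/0.507) = t²/1.014.
At t = 16.24: DWL = 260.096. At t = 28.99: DWL = 828.817.
Increase = 828.817 − 260.096 = 568.72.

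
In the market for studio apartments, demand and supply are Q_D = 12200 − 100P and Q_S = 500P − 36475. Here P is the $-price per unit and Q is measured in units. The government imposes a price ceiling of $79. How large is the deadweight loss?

In inverse form: demand P = 122 − 0.01Q, supply P = 72.95 + 0.002Q.
Competitive equilibrium: 122 − 0.01Q = 72.95 + 0.002Q → Q* = 4087.5, P* = 81.125.
At the ceiling P = 79, quantity supplied = (79 − 72.95)/0.002 = 3025.
Willingness to pay at Q' = 3025: 122 − 0.01·3025 = 91.75.
ΔQ = 4087.5 − 3025 = 1062.5; wedge = 91.75 − 79 = 12.75.
The triangle = ½ × 1062.5 × 12.75 = $6773.44.

$6773.44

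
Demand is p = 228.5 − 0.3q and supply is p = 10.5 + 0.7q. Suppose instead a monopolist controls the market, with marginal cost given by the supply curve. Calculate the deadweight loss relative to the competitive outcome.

Competitive equilibrium: 228.5 − 0.3q = 10.5 + 0.7q → q* = 218, p* = 163.1.
Marginal revenue: MR = 228.5 − 0.6q. Set MR = MC: 228.5 − 0.6q = 10.5 + 0.7q → q_m = 167.6923.
Price p_m = 228.5 − 0.3·167.6923 = 178.1923; MC(q_m) = 10.5 + 0.7·167.6923 = 127.8846.
Competitive q* = 218, so Δq = 50.3077; wedge = 178.1923 − 127.8846 = 50.3077.
Welfare loss = ½ × 50.3077 × 50.3077 = 1265.43.

1265.43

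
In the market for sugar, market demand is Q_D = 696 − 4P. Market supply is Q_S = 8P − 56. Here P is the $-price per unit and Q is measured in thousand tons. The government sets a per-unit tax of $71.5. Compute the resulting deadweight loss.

In inverse form: demand P = 174 − 0.25Q, supply P = 7 + 0.125Q.
Competitive equilibrium: 174 − 0.25Q = 7 + 0.125Q → Q* = 445.3333, P* = 62.6667.
With the tax, the buyer price exceeds the seller price by 71.5: (174 − 0.25Q) − (7 + 0.125Q) = 71.5 → Q' = 254.6667.
ΔQ = 445.3333 − 254.6667 = 190.6666; the wedge equals the tax, 71.5.
Welfare loss = ½ × 190.6666 × 71.5 = $6816.33 thousand.

$6816.33 thousand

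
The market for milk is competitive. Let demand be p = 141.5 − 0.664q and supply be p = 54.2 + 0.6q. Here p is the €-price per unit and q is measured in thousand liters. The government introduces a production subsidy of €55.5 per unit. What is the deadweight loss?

€1218.45 thousand

Competitive equilibrium: 141.5 − 0.664q = 54.2 + 0.6q → q* = 69.0665, p* = 95.6399.
The subsidy lowers effective supply by 55.5: p = 0.6q − 1.3.
New quantity: 141.5 − 0.664q = 0.6q − 1.3 → q' = 112.9747.
Overproduction Δq = 112.9747 − 69.0665 = 43.9082; wedge = subsidy = 55.5.
Welfare loss = ½ × 43.9082 × 55.5 = €1218.45 thousand.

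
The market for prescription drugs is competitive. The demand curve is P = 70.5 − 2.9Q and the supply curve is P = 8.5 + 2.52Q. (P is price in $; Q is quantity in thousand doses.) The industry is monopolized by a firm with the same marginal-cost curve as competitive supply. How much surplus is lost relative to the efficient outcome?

$43.08 thousand

Competitive equilibrium: 70.5 − 2.9Q = 8.5 + 2.52Q → Q* = 11.4391, P* = 37.3266.
Marginal revenue: MR = 70.5 − 5.8Q. Set MR = MC: 70.5 − 5.8Q = 8.5 + 2.52Q → Q_m = 7.4519.
Price P_m = 70.5 − 2.9·7.4519 = 48.8895; MC(Q_m) = 8.5 + 2.52·7.4519 = 27.2788.
Competitive Q* = 11.4391, so ΔQ = 3.9872; wedge = 48.8895 − 27.2788 = 21.6107.
Welfare loss = ½ × 3.9872 × 21.6107 = $43.08 thousand.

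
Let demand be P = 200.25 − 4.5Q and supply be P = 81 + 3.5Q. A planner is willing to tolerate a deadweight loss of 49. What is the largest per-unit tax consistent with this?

Competitive equilibrium: 200.25 − 4.5Q = 81 + 3.5Q → Q* = 14.9063, P* = 133.1719.
A tax t gives ΔQ = t/8 and wedge t, so DWL = t²/16.
t²/16 = 49 → t² = 784 → t = 28.

28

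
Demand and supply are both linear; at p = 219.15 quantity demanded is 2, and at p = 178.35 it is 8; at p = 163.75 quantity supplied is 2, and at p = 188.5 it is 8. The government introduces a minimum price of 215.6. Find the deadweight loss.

113.03

Demand slope = (178.35 − 219.15)/(8 − 2) = −6.8, so p = 232.75 − 6.8q.
Supply slope = (188.5 − 163.75)/(8 − 2) = 4.125, so p = 155.5 + 4.125q.
Competitive equilibrium: 232.75 − 6.8q = 155.5 + 4.125q → q* = 7.0709, p* = 184.6676.
At the floor p = 215.6, quantity demanded = (232.75 − 215.6)/6.8 = 2.5221.
Sellers' marginal cost at q' = 2.5221: 155.5 + 4.125·2.5221 = 165.9037.
Δq = 7.0709 − 2.5221 = 4.5488; wedge = 215.6 − 165.9037 = 49.6963.
DWL = ½ × 4.5488 × 49.6963 = 113.03.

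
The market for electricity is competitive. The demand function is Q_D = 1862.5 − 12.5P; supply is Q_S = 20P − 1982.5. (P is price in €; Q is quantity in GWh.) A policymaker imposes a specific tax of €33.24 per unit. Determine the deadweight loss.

€4249.61

In inverse form: demand P = 149 − 0.08Q, supply P = 99.125 + 0.05Q.
Competitive equilibrium: 149 − 0.08Q = 99.125 + 0.05Q → Q* = 383.6538, P* = 118.3077.
With the tax, the buyer price exceeds the seller price by 33.24: (149 − 0.08Q) − (99.125 + 0.05Q) = 33.24 → Q' = 127.9615.
ΔQ = 383.6538 − 127.9615 = 255.6923; the wedge equals the tax, 33.24.
Deadweight loss = ½ × 255.6923 × 33.24 = €4249.61.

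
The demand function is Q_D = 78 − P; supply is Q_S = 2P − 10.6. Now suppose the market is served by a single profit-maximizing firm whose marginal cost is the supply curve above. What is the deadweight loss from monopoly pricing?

281.88

In inverse form: demand P = 78 − Q, supply P = 5.3 + 0.5Q.
Competitive equilibrium: 78 − Q = 5.3 + 0.5Q → Q* = 48.4667, P* = 29.5333.
Marginal revenue: MR = 78 − 2Q. Set MR = MC: 78 − 2Q = 5.3 + 0.5Q → Q_m = 29.08.
Price P_m = 78 − 1·29.08 = 48.92; MC(Q_m) = 5.3 + 0.5·29.08 = 19.84.
Competitive Q* = 48.4667, so ΔQ = 19.3867; wedge = 48.92 − 19.84 = 29.08.
The triangle = ½ × 19.3867 × 29.08 = 281.88.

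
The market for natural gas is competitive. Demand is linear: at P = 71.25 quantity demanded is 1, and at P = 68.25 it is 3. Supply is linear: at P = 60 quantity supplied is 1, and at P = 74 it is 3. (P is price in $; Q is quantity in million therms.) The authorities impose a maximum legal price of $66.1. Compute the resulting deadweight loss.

Demand slope = (68.25 − 71.25)/(3 − 1) = −1.5, so P = 72.75 − 1.5Q.
Supply slope = (74 − 60)/(3 − 1) = 7, so P = 53 + 7Q.
Competitive equilibrium: 72.75 − 1.5Q = 53 + 7Q → Q* = 2.3235, P* = 69.2647.
At the ceiling P = 66.1, quantity supplied = (66.1 − 53)/7 = 1.8714.
Willingness to pay at Q' = 1.8714: 72.75 − 1.5·1.8714 = 69.9429.
ΔQ = 2.3235 − 1.8714 = 0.4521; wedge = 69.9429 − 66.1 = 3.8429.
Deadweight loss = ½ × 0.4521 × 3.8429 = $0.87 million.

$0.87 million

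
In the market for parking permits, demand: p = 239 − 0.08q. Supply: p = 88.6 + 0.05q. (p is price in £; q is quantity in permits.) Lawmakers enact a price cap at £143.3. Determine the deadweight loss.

£257.36

Competitive equilibrium: 239 − 0.08q = 88.6 + 0.05q → q* = 1156.9231, p* = 146.4462.
At the ceiling p = 143.3, quantity supplied = (143.3 − 88.6)/0.05 = 1094.
Willingness to pay at q' = 1094: 239 − 0.08·1094 = 151.48.
Δq = 1156.9231 − 1094 = 62.9231; wedge = 151.48 − 143.3 = 8.18.
DWL = ½ × 62.9231 × 8.18 = £257.36.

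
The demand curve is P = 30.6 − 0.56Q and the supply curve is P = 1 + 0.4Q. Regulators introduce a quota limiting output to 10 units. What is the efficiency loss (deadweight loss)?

Competitive equilibrium: 30.6 − 0.56Q = 1 + 0.4Q → Q* = 30.8333, P* = 13.3333.
At Q = 10: demand price = 30.6 − 0.56·10 = 25; supply price = 1 + 0.4·10 = 5.
ΔQ = 30.8333 − 10 = 20.8333; wedge = 25 − 5 = 20.
The triangle = ½ × 20.8333 × 20 = 208.33.

208.33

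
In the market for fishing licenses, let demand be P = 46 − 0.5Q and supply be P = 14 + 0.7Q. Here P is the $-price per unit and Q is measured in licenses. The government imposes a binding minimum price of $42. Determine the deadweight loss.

$209.07

Competitive equilibrium: 46 − 0.5Q = 14 + 0.7Q → Q* = 26.6667, P* = 32.6667.
At the floor P = 42, quantity demanded = (46 − 42)/0.5 = 8.
Sellers' marginal cost at Q' = 8: 14 + 0.7·8 = 19.6.
ΔQ = 26.6667 − 8 = 18.6667; wedge = 42 − 19.6 = 22.4.
DWL = ½ × 18.6667 × 22.4 = $209.07.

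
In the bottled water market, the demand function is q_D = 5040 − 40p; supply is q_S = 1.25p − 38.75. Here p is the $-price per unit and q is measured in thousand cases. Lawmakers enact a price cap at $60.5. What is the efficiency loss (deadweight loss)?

In inverse form: demand p = 126 − 0.025q, supply p = 31 + 0.8q.
Competitive equilibrium: 126 − 0.025q = 31 + 0.8q → q* = 115.15152, p* = 123.12121.
At the ceiling p = 60.5, quantity supplied = (60.5 − 31)/0.8 = 36.875.
Willingness to pay at q' = 36.875: 126 − 0.025·36.875 = 125.07813.
Δq = 115.15152 − 36.875 = 78.27652; wedge = 125.07813 − 60.5 = 64.57813.
DWL = ½ × 78.27652 × 64.57813 = $2527.48 thousand.

$2527.48 thousand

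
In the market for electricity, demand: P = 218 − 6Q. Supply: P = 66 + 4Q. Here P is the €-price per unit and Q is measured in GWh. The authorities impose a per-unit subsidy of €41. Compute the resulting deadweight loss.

Competitive equilibrium: 218 − 6Q = 66 + 4Q → Q* = 15.2, P* = 126.8.
The subsidy lowers effective supply by 41: P = 25 + 4Q.
New quantity: 218 − 6Q = 25 + 4Q → Q' = 19.3.
Overproduction ΔQ = 19.3 − 15.2 = 4.1; wedge = subsidy = 41.
The triangle = ½ × 4.1 × 41 = €84.05.

€84.05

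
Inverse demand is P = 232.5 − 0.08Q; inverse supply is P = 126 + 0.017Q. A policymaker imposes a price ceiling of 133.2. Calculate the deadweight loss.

Competitive equilibrium: 232.5 − 0.08Q = 126 + 0.017Q → Q* = 1097.93814, P* = 144.66495.
At the ceiling P = 133.2, quantity supplied = (133.2 − 126)/0.017 = 423.52941.
Willingness to pay at Q' = 423.52941: 232.5 − 0.08·423.52941 = 198.61765.
ΔQ = 1097.93814 − 423.52941 = 674.40873; wedge = 198.61765 − 133.2 = 65.41765.
Deadweight loss = ½ × 674.40873 × 65.41765 = 22059.12.

22059.12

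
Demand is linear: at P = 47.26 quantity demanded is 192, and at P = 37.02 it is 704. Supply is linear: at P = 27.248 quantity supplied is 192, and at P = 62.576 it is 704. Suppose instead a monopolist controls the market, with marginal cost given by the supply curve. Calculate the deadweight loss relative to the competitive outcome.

Demand slope = (37.02 − 47.26)/(704 − 192) = −0.02, so P = 51.1 − 0.02Q.
Supply slope = (62.576 − 27.248)/(704 − 192) = 0.069, so P = 14 + 0.069Q.
Competitive equilibrium: 51.1 − 0.02Q = 14 + 0.069Q → Q* = 416.8539, P* = 42.7629.
Marginal revenue: MR = 51.1 − 0.04Q. Set MR = MC: 51.1 − 0.04Q = 14 + 0.069Q → Q_m = 340.367.
Price P_m = 51.1 − 0.02·340.367 = 44.2927; MC(Q_m) = 14 + 0.069·340.367 = 37.4853.
Competitive Q* = 416.8539, so ΔQ = 76.4869; wedge = 44.2927 − 37.4853 = 6.8074.
Deadweight loss = ½ × 76.4869 × 6.8074 = 260.34.

260.34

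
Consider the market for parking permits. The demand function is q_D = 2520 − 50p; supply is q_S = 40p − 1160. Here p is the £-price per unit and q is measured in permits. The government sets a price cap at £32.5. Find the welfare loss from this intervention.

In inverse form: demand p = 50.4 − 0.02q, supply p = 29 + 0.025q.
Competitive equilibrium: 50.4 − 0.02q = 29 + 0.025q → q* = 475.5556, p* = 40.8889.
At the ceiling p = 32.5, quantity supplied = (32.5 − 29)/0.025 = 140.
Willingness to pay at q' = 140: 50.4 − 0.02·140 = 47.6.
Δq = 475.5556 − 140 = 335.5556; wedge = 47.6 − 32.5 = 15.1.
DWL = ½ × 335.5556 × 15.1 = £2533.44.

£2533.44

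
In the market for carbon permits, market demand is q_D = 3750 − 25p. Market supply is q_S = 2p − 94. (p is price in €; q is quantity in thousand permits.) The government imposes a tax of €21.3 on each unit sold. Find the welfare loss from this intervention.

In inverse form: demand p = 150 − 0.04q, supply p = 47 + 0.5q.
Competitive equilibrium: 150 − 0.04q = 47 + 0.5q → q* = 190.7407, p* = 142.3704.
With the tax, the buyer price exceeds the seller price by 21.3: (150 − 0.04q) − (47 + 0.5q) = 21.3 → q' = 151.2963.
Δq = 190.7407 − 151.2963 = 39.4444; the wedge equals the tax, 21.3.
Deadweight loss = ½ × 39.4444 × 21.3 = €420.08 thousand.

€420.08 thousand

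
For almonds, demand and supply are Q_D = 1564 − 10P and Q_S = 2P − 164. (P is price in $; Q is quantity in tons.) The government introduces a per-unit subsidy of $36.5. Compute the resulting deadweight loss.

$1110.21

In inverse form: demand P = 156.4 − 0.1Q, supply P = 82 + 0.5Q.
Competitive equilibrium: 156.4 − 0.1Q = 82 + 0.5Q → Q* = 124, P* = 144.
The subsidy lowers effective supply by 36.5: P = 45.5 + 0.5Q.
New quantity: 156.4 − 0.1Q = 45.5 + 0.5Q → Q' = 184.8333.
Overproduction ΔQ = 184.8333 − 124 = 60.8333; wedge = subsidy = 36.5.
DWL = ½ × 60.8333 × 36.5 = $1110.21.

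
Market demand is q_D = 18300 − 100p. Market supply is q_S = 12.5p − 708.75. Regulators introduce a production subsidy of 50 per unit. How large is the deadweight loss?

13888.89

In inverse form: demand p = 183 − 0.01q, supply p = 56.7 + 0.08q.
Competitive equilibrium: 183 − 0.01q = 56.7 + 0.08q → q* = 1403.3333, p* = 168.9667.
The subsidy lowers effective supply by 50: p = 6.7 + 0.08q.
New quantity: 183 − 0.01q = 6.7 + 0.08q → q' = 1958.8889.
Overproduction Δq = 1958.8889 − 1403.3333 = 555.5556; wedge = subsidy = 50.
DWL = ½ × 555.5556 × 50 = 13888.89.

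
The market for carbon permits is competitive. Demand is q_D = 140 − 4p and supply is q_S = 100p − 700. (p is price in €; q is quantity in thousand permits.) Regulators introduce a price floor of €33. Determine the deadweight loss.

€1292.01 thousand

In inverse form: demand p = 35 − 0.25q, supply p = 7 + 0.01q.
Competitive equilibrium: 35 − 0.25q = 7 + 0.01q → q* = 107.6923, p* = 8.0769.
At the floor p = 33, quantity demanded = (35 − 33)/0.25 = 8.
Sellers' marginal cost at q' = 8: 7 + 0.01·8 = 7.08.
Δq = 107.6923 − 8 = 99.6923; wedge = 33 − 7.08 = 25.92.
The triangle = ½ × 99.6923 × 25.92 = €1292.01 thousand.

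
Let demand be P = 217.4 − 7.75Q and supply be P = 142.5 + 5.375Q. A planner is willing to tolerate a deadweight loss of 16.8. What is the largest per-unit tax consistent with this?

21

Competitive equilibrium: 217.4 − 7.75Q = 142.5 + 5.375Q → Q* = 5.7067, P* = 173.1733.
A tax t gives ΔQ = t/13.125 and wedge t, so DWL = t²/26.25.
t²/26.25 = 16.8 → t² = 441 → t = 21.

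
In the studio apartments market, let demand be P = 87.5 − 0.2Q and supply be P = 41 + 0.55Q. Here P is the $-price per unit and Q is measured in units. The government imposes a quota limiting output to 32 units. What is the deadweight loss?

Competitive equilibrium: 87.5 − 0.2Q = 41 + 0.55Q → Q* = 62, P* = 75.1.
At Q = 32: demand price = 87.5 − 0.2·32 = 81.1; supply price = 41 + 0.55·32 = 58.6.
ΔQ = 62 − 32 = 30; wedge = 81.1 − 58.6 = 22.5.
The triangle = ½ × 30 × 22.5 = $337.50.

$337.50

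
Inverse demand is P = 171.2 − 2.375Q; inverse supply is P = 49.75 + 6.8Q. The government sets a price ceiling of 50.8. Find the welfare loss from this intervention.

785.18

Competitive equilibrium: 171.2 − 2.375Q = 49.75 + 6.8Q → Q* = 13.2371, P* = 139.762.
At the ceiling P = 50.8, quantity supplied = (50.8 − 49.75)/6.8 = 0.1544.
Willingness to pay at Q' = 0.1544: 171.2 − 2.375·0.1544 = 170.8333.
ΔQ = 13.2371 − 0.1544 = 13.0827; wedge = 170.8333 − 50.8 = 120.0333.
Deadweight loss = ½ × 13.0827 × 120.0333 = 785.18.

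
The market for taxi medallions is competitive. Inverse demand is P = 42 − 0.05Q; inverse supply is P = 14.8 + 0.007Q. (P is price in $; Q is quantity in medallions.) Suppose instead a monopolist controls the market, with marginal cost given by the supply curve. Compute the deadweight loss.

Competitive equilibrium: 42 − 0.05Q = 14.8 + 0.007Q → Q* = 477.193, P* = 18.1404.
Marginal revenue: MR = 42 − 0.1Q. Set MR = MC: 42 − 0.1Q = 14.8 + 0.007Q → Q_m = 254.2056.
Price P_m = 42 − 0.05·254.2056 = 29.2897; MC(Q_m) = 14.8 + 0.007·254.2056 = 16.5794.
Competitive Q* = 477.193, so ΔQ = 222.9874; wedge = 29.2897 − 16.5794 = 12.7103.
DWL = ½ × 222.9874 × 12.7103 = $1417.12.

$1417.12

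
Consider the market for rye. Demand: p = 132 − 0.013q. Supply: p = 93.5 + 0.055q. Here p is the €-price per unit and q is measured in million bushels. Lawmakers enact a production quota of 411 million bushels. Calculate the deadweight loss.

€818.71 million

Competitive equilibrium: 132 − 0.013q = 93.5 + 0.055q → q* = 566.1765, p* = 124.6397.
At q = 411: demand price = 132 − 0.013·411 = 126.657; supply price = 93.5 + 0.055·411 = 116.105.
Δq = 566.1765 − 411 = 155.1765; wedge = 126.657 − 116.105 = 10.552.
Deadweight loss = ½ × 155.1765 × 10.552 = €818.71 million.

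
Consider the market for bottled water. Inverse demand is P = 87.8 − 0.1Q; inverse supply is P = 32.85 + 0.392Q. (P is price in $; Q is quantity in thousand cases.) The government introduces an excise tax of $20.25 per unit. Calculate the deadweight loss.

Competitive equilibrium: 87.8 − 0.1Q = 32.85 + 0.392Q → Q* = 111.687, P* = 76.6313.
With the tax, the buyer price exceeds the seller price by 20.25: (87.8 − 0.1Q) − (32.85 + 0.392Q) = 20.25 → Q' = 70.5285.
ΔQ = 111.687 − 70.5285 = 41.1585; the wedge equals the tax, 20.25.
Deadweight loss = ½ × 41.1585 × 20.25 = $416.73 thousand.

$416.73 thousand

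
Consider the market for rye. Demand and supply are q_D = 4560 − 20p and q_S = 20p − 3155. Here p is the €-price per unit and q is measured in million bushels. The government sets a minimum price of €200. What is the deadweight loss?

In inverse form: demand p = 228 − 0.05q, supply p = 157.75 + 0.05q.
Competitive equilibrium: 228 − 0.05q = 157.75 + 0.05q → q* = 702.5, p* = 192.875.
At the floor p = 200, quantity demanded = (228 − 200)/0.05 = 560.
Sellers' marginal cost at q' = 560: 157.75 + 0.05·560 = 185.75.
Δq = 702.5 − 560 = 142.5; wedge = 200 − 185.75 = 14.25.
DWL = ½ × 142.5 × 14.25 = €1015.31 million.

€1015.31 million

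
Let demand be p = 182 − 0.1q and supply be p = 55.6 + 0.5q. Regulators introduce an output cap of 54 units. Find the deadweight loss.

7363.33

Competitive equilibrium: 182 − 0.1q = 55.6 + 0.5q → q* = 210.6667, p* = 160.9333.
At q = 54: demand price = 182 − 0.1·54 = 176.6; supply price = 55.6 + 0.5·54 = 82.6.
Δq = 210.6667 − 54 = 156.6667; wedge = 176.6 − 82.6 = 94.
Deadweight loss = ½ × 156.6667 × 94 = 7363.33.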